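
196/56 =7/2 = 3.50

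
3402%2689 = 713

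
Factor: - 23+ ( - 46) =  -69 = - 3^1*23^1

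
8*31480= 251840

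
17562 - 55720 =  - 38158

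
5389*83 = 447287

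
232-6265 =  - 6033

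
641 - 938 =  - 297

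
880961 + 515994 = 1396955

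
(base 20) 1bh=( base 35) i7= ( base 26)od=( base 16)27d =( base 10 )637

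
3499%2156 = 1343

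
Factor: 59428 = 2^2 * 83^1 * 179^1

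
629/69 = 9 +8/69 = 9.12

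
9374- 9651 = -277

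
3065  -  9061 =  - 5996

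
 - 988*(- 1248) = 1233024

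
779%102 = 65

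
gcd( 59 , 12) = 1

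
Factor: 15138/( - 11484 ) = - 29/22 = -  2^( -1)* 11^ (-1 )*29^1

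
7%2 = 1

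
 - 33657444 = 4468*( - 7533 )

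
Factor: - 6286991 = -17^1 * 257^1*1439^1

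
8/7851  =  8/7851 =0.00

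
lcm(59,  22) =1298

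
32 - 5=27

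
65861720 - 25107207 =40754513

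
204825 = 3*68275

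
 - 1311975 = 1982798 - 3294773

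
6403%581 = 12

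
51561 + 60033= 111594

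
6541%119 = 115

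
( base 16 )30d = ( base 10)781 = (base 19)232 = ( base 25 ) 166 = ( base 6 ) 3341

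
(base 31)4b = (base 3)12000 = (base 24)5F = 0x87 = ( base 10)135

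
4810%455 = 260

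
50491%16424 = 1219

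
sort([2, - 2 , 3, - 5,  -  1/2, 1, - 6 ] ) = [ - 6, - 5,-2,-1/2, 1, 2,3 ] 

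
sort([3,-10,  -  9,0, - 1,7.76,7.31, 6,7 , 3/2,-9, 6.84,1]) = [ - 10,-9 , - 9,-1, 0,1, 3/2, 3,6, 6.84,7, 7.31,7.76]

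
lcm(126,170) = 10710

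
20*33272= 665440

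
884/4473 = 884/4473 = 0.20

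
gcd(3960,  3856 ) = 8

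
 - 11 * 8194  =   - 90134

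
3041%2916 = 125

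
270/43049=270/43049=0.01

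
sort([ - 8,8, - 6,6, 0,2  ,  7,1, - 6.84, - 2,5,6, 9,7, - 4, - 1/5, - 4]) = [ - 8, - 6.84, - 6, - 4, - 4, - 2,-1/5, 0, 1, 2, 5, 6, 6,7,  7 , 8,9] 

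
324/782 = 162/391 = 0.41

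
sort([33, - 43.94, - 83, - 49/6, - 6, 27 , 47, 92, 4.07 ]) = [-83, - 43.94,  -  49/6,- 6,4.07,27,33, 47,92 ] 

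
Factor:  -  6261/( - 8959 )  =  3^1 *17^( - 2 )*31^( - 1) * 2087^1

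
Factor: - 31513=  - 31513^1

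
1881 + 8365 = 10246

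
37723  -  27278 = 10445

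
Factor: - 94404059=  -47^1 *709^1 * 2833^1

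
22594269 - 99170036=-76575767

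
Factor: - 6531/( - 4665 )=5^( - 1)*7^1 = 7/5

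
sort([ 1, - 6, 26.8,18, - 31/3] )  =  [  -  31/3, - 6,1, 18 , 26.8 ] 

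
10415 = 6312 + 4103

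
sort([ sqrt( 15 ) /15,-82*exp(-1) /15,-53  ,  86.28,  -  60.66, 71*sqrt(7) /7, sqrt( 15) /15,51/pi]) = [-60.66, - 53, - 82*exp(-1 ) /15,sqrt(15) /15,sqrt ( 15)/15,51/pi,71  *sqrt(7) /7,86.28]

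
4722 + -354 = 4368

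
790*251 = 198290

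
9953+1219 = 11172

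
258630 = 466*555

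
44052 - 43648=404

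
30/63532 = 15/31766=0.00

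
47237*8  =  377896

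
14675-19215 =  - 4540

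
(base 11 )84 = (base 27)3B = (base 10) 92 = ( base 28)38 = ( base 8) 134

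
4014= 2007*2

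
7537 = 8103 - 566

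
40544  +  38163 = 78707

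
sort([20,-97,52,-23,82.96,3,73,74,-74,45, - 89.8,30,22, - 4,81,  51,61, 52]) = [-97,-89.8, - 74, - 23, - 4,  3,20,22,30, 45, 51 , 52, 52,  61,73, 74,81, 82.96] 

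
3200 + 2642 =5842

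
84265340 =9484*8885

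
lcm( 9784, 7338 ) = 29352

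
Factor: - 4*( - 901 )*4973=17922692  =  2^2*17^1*53^1*4973^1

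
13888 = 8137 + 5751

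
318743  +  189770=508513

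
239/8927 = 239/8927=   0.03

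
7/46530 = 7/46530 = 0.00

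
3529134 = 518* 6813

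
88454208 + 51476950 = 139931158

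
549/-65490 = - 1 + 21647/21830 = - 0.01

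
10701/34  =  314  +  25/34 = 314.74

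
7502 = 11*682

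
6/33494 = 3/16747 = 0.00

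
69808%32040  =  5728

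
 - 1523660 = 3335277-4858937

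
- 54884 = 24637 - 79521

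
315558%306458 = 9100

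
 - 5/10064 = -1+10059/10064=- 0.00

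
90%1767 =90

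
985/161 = 6 +19/161 = 6.12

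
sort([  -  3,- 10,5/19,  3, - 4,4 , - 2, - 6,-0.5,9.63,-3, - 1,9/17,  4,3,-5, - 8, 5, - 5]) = [ - 10, - 8,  -  6 ,  -  5, - 5,-4,  -  3,  -  3, - 2,-1,-0.5,5/19 , 9/17, 3,3,  4,4,5,9.63]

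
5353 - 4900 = 453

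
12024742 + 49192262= 61217004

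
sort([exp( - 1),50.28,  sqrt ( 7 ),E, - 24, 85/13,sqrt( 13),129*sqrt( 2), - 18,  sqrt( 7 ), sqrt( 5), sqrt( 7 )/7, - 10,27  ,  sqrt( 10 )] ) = [ - 24 , - 18,  -  10,  exp(  -  1), sqrt( 7 )/7,  sqrt(5 ), sqrt( 7 ),  sqrt( 7), E,sqrt( 10 ),sqrt( 13 ),85/13,  27,50.28 , 129*sqrt( 2 ) ]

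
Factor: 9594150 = 2^1*3^1*5^2*167^1*383^1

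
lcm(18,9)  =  18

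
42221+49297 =91518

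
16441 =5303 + 11138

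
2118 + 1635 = 3753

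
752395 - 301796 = 450599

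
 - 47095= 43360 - 90455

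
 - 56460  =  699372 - 755832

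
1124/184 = 6 + 5/46 = 6.11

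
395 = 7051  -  6656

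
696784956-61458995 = 635325961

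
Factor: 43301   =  19^1*43^1*53^1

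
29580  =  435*68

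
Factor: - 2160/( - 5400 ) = 2^1 * 5^( - 1)= 2/5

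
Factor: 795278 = 2^1*11^1*37^1 * 977^1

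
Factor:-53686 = -2^1*17^1*1579^1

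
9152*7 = 64064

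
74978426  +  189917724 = 264896150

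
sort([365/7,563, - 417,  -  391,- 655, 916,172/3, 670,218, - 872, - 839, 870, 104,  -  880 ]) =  [ - 880,-872,-839, -655, - 417 , - 391,365/7,172/3,  104, 218,563,670, 870, 916]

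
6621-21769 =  - 15148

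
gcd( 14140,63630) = 7070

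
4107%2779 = 1328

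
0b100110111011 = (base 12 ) 1537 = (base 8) 4673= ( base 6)15311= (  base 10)2491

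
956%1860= 956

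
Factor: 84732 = 2^2*3^1*23^1  *307^1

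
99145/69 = 99145/69 = 1436.88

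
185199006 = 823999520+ - 638800514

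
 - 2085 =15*(-139)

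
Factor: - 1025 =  - 5^2* 41^1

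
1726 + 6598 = 8324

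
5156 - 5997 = - 841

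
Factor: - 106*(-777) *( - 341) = - 28085442 =- 2^1*3^1 * 7^1*11^1*31^1*37^1*53^1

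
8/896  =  1/112 = 0.01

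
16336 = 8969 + 7367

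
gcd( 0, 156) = 156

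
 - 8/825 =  - 8/825 = - 0.01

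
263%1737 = 263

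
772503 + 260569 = 1033072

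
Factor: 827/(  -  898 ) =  - 2^ ( - 1)*449^( - 1)*827^1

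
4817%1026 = 713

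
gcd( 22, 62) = 2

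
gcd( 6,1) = 1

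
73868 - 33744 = 40124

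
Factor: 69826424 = 2^3*8728303^1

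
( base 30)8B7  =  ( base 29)8rq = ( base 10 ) 7537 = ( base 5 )220122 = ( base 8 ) 16561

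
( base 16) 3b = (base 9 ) 65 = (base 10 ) 59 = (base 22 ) 2f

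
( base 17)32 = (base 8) 65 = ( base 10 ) 53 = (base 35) 1I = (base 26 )21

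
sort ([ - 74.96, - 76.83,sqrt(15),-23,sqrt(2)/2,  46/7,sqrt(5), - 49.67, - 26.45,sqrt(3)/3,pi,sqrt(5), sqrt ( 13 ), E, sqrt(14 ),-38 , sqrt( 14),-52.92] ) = [- 76.83, - 74.96, - 52.92, - 49.67, - 38, - 26.45, - 23,sqrt (3)/3 , sqrt( 2 ) /2,  sqrt ( 5),sqrt(5 ),E , pi,sqrt(13), sqrt( 14 ),sqrt( 14),sqrt(15), 46/7]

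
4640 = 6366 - 1726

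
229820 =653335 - 423515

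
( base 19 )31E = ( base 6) 5100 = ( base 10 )1116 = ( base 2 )10001011100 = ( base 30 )176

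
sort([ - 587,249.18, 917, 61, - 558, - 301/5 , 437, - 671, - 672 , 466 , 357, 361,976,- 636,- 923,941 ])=[ - 923, - 672, - 671, - 636, - 587,  -  558,  -  301/5 , 61, 249.18,357,361,  437, 466,917, 941, 976]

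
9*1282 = 11538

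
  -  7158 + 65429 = 58271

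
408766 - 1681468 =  - 1272702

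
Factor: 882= 2^1 * 3^2*7^2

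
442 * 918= 405756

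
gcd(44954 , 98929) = 1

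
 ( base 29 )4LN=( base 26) 5NI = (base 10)3996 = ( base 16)f9c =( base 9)5430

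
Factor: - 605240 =- 2^3*5^1*15131^1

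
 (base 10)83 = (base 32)2J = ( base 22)3h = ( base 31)2L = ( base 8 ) 123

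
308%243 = 65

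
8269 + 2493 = 10762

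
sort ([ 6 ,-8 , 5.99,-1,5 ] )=[ -8,  -  1, 5, 5.99 , 6] 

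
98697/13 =98697/13 = 7592.08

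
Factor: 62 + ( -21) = 41^1 = 41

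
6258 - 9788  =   - 3530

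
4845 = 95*51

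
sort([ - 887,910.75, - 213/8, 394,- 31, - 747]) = [ - 887, - 747,- 31,  -  213/8,394,  910.75] 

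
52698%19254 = 14190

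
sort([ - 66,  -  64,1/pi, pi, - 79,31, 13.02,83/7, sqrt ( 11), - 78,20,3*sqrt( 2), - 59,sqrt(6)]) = [-79, - 78, - 66, - 64 , - 59,1/pi, sqrt( 6 ), pi,sqrt( 11), 3*sqrt( 2), 83/7,13.02,20,31 ] 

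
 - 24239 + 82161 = 57922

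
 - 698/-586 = 1 + 56/293= 1.19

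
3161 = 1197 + 1964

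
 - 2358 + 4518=2160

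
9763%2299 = 567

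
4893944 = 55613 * 88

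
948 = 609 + 339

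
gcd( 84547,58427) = 1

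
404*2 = 808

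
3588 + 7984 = 11572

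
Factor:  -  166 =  - 2^1*83^1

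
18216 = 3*6072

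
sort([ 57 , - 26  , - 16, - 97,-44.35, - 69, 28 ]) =[ - 97, - 69, - 44.35, - 26,-16 , 28, 57]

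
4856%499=365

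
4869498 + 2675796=7545294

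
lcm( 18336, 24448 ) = 73344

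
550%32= 6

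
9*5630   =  50670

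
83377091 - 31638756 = 51738335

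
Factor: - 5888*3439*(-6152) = 124570814464 =2^11*19^1 * 23^1*181^1*769^1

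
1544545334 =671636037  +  872909297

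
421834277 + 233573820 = 655408097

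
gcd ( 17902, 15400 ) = 2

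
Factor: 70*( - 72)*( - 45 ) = 226800 = 2^4*3^4 * 5^2*7^1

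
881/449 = 881/449= 1.96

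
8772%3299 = 2174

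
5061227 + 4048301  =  9109528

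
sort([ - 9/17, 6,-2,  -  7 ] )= [ - 7, - 2  ,-9/17 , 6 ]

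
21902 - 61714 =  - 39812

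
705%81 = 57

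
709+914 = 1623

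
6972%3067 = 838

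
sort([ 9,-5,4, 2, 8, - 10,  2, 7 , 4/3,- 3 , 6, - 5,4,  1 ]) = [ - 10,  -  5, - 5,-3, 1, 4/3, 2,2, 4,4,  6,  7,8,9 ] 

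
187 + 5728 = 5915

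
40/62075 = 8/12415 = 0.00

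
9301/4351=2 + 599/4351 =2.14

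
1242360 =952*1305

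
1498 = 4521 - 3023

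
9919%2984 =967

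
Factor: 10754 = 2^1*19^1 *283^1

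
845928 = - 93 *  ( - 9096) 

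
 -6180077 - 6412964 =-12593041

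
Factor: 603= 3^2*67^1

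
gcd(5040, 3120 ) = 240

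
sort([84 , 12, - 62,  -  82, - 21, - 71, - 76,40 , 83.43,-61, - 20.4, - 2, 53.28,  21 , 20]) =[ - 82 , - 76,-71 , - 62, - 61 ,-21 , - 20.4 , - 2,12, 20, 21,40,  53.28 , 83.43 , 84]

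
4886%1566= 188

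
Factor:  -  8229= -3^1*13^1*211^1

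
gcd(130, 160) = 10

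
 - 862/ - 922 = 431/461 = 0.93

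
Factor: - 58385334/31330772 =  - 2^( - 1)*3^1*7^1*11^( - 2)*19^( - 1)*37^1*3407^( - 1 ) * 37571^1 = -  29192667/15665386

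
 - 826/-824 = 1+1/412  =  1.00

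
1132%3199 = 1132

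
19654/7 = 2807 + 5/7 = 2807.71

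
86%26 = 8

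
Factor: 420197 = 139^1*3023^1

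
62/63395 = 2/2045 = 0.00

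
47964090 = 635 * 75534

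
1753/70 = 25 + 3/70 = 25.04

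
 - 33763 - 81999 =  - 115762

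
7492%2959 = 1574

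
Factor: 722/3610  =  5^( - 1) =1/5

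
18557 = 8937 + 9620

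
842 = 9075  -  8233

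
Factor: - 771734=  - 2^1 *83^1*4649^1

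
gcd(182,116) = 2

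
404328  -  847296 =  - 442968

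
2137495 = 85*25147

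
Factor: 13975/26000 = 43/80 = 2^(-4)*5^( - 1 ) * 43^1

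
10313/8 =10313/8 = 1289.12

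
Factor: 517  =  11^1*47^1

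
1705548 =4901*348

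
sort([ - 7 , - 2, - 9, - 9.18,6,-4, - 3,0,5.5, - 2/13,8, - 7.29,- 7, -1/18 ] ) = [ - 9.18,- 9,  -  7.29 , - 7, - 7, - 4, - 3, - 2, - 2/13, - 1/18,  0  ,  5.5, 6,8 ] 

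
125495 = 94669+30826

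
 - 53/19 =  - 53/19 =- 2.79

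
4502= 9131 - 4629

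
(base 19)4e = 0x5A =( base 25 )3F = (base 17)55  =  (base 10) 90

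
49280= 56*880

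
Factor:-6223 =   -  7^2 * 127^1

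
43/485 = 43/485 = 0.09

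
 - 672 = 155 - 827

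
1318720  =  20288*65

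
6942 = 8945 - 2003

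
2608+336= 2944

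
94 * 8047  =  756418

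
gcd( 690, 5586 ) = 6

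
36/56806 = 18/28403 = 0.00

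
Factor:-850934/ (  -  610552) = 2^ ( - 2)*7^2*19^1 * 167^( - 1)=   931/668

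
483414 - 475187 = 8227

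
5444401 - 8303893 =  - 2859492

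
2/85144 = 1/42572 =0.00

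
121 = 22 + 99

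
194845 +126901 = 321746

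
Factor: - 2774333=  - 823^1*3371^1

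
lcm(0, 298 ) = 0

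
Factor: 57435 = 3^1 * 5^1*7^1*547^1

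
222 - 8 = 214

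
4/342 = 2/171 = 0.01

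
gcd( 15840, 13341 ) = 3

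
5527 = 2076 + 3451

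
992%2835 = 992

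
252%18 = 0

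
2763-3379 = -616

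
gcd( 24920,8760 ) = 40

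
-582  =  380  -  962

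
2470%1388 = 1082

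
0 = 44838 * 0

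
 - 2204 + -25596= - 27800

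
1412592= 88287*16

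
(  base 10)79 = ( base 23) 3a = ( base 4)1033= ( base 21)3G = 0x4f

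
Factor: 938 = 2^1*7^1*67^1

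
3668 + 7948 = 11616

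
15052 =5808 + 9244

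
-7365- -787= -6578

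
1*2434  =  2434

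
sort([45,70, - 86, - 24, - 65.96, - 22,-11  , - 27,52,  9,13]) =[ - 86,-65.96, - 27, - 24, - 22, - 11,9,13,45, 52,70 ] 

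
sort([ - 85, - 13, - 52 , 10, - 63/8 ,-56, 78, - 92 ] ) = [ - 92, -85, - 56, - 52 , - 13,-63/8, 10,78]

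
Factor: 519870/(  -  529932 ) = - 155/158 =-2^( -1)*5^1*31^1*79^(  -  1) 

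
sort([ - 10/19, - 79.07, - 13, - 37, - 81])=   [ - 81, - 79.07,-37 , - 13, - 10/19]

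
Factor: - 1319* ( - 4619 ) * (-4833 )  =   - 3^3* 31^1*149^1*179^1 * 1319^1 =- 29444864013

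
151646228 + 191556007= 343202235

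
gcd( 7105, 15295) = 35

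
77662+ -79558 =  - 1896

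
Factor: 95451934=2^1*19^1*29^1*37^1*2341^1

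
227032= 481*472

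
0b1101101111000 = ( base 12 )40a0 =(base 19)1092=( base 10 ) 7032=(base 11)5313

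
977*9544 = 9324488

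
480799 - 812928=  - 332129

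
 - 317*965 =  - 305905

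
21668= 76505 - 54837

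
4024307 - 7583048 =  - 3558741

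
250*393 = 98250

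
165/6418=165/6418 = 0.03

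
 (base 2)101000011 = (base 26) CB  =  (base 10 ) 323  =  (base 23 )e1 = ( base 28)BF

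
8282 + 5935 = 14217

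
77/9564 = 77/9564= 0.01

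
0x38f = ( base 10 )911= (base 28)14F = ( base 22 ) 1J9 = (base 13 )551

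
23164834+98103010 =121267844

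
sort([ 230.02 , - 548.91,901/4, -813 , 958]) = [ - 813,  -  548.91,901/4,230.02,958] 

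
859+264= 1123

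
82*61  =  5002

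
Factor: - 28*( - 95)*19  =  2^2*5^1*7^1*19^2 =50540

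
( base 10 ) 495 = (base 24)KF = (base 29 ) H2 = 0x1EF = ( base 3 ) 200100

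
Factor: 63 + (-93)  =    -  2^1*3^1* 5^1 = - 30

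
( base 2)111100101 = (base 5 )3420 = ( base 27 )hq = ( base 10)485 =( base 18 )18H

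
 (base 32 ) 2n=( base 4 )1113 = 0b1010111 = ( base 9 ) 106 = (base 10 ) 87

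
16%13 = 3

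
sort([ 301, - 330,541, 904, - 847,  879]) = [- 847, - 330,301, 541, 879, 904]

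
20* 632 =12640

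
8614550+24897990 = 33512540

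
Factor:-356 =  - 2^2*89^1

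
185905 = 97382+88523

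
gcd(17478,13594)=1942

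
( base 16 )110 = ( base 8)420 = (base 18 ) F2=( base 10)272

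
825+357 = 1182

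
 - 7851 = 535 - 8386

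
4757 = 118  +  4639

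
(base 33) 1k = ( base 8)65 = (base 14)3b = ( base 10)53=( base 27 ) 1Q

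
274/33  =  274/33  =  8.30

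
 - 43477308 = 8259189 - 51736497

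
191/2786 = 191/2786 = 0.07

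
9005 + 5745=14750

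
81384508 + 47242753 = 128627261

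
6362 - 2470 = 3892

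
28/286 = 14/143 = 0.10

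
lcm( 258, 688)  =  2064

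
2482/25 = 2482/25 = 99.28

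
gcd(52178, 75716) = 2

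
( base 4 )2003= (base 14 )95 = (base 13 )A1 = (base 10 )131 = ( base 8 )203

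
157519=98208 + 59311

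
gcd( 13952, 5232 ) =1744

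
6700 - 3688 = 3012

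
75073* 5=375365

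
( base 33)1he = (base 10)1664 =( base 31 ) 1ML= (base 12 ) B68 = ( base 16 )680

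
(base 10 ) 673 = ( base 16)2A1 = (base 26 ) PN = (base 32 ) l1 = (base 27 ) op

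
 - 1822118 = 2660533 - 4482651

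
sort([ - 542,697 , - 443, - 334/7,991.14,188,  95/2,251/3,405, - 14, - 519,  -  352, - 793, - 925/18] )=[  -  793,  -  542, - 519,  -  443, -352, - 925/18, -334/7,  -  14 , 95/2, 251/3, 188,  405,697 , 991.14 ] 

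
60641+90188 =150829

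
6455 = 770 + 5685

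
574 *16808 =9647792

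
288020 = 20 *14401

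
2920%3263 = 2920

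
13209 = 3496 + 9713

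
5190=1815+3375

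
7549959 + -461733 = 7088226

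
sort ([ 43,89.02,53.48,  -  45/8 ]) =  [ - 45/8,43,  53.48,89.02 ] 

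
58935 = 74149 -15214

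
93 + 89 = 182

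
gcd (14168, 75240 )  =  88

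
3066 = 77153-74087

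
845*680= 574600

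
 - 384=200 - 584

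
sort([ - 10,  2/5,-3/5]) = [ - 10, - 3/5, 2/5 ] 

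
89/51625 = 89/51625 = 0.00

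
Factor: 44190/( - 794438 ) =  - 3^2 * 5^1*809^( - 1 )=   - 45/809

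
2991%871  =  378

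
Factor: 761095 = 5^1*152219^1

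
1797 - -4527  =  6324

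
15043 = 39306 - 24263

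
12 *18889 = 226668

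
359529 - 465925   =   - 106396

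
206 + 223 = 429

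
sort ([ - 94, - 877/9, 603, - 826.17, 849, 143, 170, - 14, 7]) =[ - 826.17, - 877/9, -94,-14,7,143, 170 , 603 , 849 ]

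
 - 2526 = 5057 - 7583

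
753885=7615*99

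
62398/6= 10399 + 2/3= 10399.67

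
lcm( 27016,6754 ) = 27016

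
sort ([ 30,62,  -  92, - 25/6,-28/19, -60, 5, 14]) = [ - 92, - 60, - 25/6, - 28/19, 5,14,30, 62 ]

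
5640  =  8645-3005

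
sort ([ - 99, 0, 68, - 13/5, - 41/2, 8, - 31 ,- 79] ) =[ - 99, - 79, - 31, - 41/2, - 13/5,  0,8,68]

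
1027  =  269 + 758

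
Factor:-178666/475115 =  - 314/835 = -2^1*5^(-1 )*157^1*167^( - 1)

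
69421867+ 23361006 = 92782873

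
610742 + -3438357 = -2827615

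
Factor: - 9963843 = - 3^1*73^1*45497^1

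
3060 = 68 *45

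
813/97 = 8 + 37/97  =  8.38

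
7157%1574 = 861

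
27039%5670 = 4359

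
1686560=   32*52705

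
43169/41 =43169/41 = 1052.90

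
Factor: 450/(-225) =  - 2^1 = -2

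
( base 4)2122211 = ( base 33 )92q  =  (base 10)9893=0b10011010100101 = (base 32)9l5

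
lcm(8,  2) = 8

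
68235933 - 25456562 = 42779371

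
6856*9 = 61704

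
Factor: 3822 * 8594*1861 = 61126904748 = 2^2*3^1*7^2*13^1*1861^1 * 4297^1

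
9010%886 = 150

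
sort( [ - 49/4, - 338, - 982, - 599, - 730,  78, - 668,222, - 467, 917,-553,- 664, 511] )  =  [ - 982, - 730, - 668, - 664,-599 , - 553, - 467, - 338, - 49/4,78, 222, 511,917 ] 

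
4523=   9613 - 5090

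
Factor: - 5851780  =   - 2^2*5^1*11^1*67^1*397^1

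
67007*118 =7906826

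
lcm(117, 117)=117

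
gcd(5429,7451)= 1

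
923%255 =158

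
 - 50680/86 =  - 25340/43= - 589.30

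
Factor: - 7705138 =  - 2^1*7^1*23^1*23929^1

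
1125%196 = 145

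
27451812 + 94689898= 122141710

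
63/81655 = 9/11665 = 0.00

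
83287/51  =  83287/51 = 1633.08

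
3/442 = 3/442 = 0.01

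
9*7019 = 63171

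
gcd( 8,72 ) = 8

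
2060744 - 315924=1744820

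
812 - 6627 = -5815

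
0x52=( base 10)82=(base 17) 4E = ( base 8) 122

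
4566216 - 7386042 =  - 2819826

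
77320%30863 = 15594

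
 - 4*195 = - 780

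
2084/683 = 2084/683 = 3.05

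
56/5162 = 28/2581  =  0.01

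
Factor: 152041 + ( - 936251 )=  - 784210 = - 2^1*5^1*7^1*17^1*659^1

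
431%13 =2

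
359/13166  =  359/13166= 0.03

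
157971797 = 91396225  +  66575572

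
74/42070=37/21035 = 0.00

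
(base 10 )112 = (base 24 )4G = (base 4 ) 1300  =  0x70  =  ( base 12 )94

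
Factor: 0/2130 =0^1= 0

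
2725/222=12 + 61/222 = 12.27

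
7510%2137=1099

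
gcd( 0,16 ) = 16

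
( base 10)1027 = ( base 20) 2B7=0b10000000011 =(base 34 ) U7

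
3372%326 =112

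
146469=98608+47861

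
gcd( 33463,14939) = 1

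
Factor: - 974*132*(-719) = 2^3 * 3^1 *11^1*487^1*719^1= 92440392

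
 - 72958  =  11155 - 84113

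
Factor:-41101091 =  - 29^1*1417279^1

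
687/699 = 229/233=   0.98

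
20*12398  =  247960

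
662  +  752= 1414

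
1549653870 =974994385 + 574659485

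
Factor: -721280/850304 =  - 5^1*7^1*13^( - 1)*23^1*73^( -1) = - 805/949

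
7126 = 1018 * 7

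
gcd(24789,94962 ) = 3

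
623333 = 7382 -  - 615951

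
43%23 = 20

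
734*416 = 305344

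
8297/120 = 69 +17/120  =  69.14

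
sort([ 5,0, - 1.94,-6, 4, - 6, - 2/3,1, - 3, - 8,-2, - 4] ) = [ - 8, - 6,-6, - 4, - 3, - 2,  -  1.94, - 2/3, 0, 1, 4, 5] 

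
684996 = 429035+255961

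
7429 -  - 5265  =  12694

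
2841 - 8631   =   -5790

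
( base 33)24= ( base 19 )3d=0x46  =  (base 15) 4A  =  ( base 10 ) 70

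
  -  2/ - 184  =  1/92 = 0.01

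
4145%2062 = 21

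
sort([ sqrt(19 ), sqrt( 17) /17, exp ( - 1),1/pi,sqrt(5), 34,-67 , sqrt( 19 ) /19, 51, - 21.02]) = [ - 67,-21.02,sqrt( 19 ) /19, sqrt(17)/17, 1/pi,  exp(-1), sqrt(5 ) , sqrt(19) , 34,  51 ]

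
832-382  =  450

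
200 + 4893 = 5093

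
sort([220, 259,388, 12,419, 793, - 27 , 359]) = [ - 27, 12,220, 259, 359, 388, 419, 793] 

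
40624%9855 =1204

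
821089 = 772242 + 48847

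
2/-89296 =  - 1/44648 = -0.00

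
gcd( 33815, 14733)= 1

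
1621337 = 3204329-1582992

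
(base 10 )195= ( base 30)6f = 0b11000011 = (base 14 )DD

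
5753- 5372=381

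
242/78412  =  121/39206=0.00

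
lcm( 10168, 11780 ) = 965960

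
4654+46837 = 51491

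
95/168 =95/168= 0.57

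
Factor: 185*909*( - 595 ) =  - 100058175 = - 3^2*5^2*7^1*17^1* 37^1*101^1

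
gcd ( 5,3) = 1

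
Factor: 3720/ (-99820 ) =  - 6/161 = -2^1*3^1*7^( - 1 )*23^( - 1 )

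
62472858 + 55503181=117976039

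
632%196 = 44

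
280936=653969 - 373033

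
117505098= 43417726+74087372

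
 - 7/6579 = -1 + 6572/6579 = -0.00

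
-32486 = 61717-94203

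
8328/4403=8328/4403 = 1.89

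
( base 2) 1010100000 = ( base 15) 2EC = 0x2a0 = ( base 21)1B0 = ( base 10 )672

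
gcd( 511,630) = 7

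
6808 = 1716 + 5092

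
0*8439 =0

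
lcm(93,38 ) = 3534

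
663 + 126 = 789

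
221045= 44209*5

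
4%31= 4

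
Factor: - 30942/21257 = -2^1*3^4*29^( - 1 )*191^1*733^( - 1 )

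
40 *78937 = 3157480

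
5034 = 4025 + 1009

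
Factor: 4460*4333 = 19325180 = 2^2 * 5^1*7^1*223^1* 619^1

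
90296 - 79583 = 10713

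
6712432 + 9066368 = 15778800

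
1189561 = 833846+355715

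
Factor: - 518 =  - 2^1*7^1*37^1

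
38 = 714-676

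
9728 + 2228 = 11956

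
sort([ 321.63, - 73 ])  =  [ - 73,  321.63]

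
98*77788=7623224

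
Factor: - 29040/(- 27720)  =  22/21 = 2^1 *3^ ( -1) * 7^( - 1) * 11^1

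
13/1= 13  =  13.00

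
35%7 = 0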